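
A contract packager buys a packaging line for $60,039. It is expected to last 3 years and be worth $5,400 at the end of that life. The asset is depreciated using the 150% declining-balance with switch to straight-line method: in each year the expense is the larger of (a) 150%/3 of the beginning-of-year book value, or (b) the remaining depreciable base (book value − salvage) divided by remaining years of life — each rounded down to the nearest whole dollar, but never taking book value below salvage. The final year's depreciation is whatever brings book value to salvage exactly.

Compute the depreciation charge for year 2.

Depreciable base = $60,039 − $5,400 = $54,639.
Year 1: DB = ⌊$60,039 × 150%/3⌋ = $30,019; SL = ⌊$54,639/3⌋ = $18,213 → take DB $30,019. Book value $30,020.
Year 2: DB = ⌊$30,020 × 150%/3⌋ = $15,010; SL = ⌊$24,620/2⌋ = $12,310 → take DB $15,010. Book value $15,010.

$15,010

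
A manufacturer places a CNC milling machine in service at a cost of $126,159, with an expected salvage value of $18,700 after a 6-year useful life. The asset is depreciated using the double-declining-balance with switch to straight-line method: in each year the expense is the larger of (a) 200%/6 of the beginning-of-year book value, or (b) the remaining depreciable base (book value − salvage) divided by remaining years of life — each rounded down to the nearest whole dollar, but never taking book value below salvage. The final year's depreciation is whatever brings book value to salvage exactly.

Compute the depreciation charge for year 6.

Depreciable base = $126,159 − $18,700 = $107,459.
Year 1: DB = ⌊$126,159 × 200%/6⌋ = $42,053; SL = ⌊$107,459/6⌋ = $17,909 → take DB $42,053. Book value $84,106.
Year 2: DB = ⌊$84,106 × 200%/6⌋ = $28,035; SL = ⌊$65,406/5⌋ = $13,081 → take DB $28,035. Book value $56,071.
Year 3: DB = ⌊$56,071 × 200%/6⌋ = $18,690; SL = ⌊$37,371/4⌋ = $9,342 → take DB $18,690. Book value $37,381.
Year 4: DB = ⌊$37,381 × 200%/6⌋ = $12,460; SL = ⌊$18,681/3⌋ = $6,227 → take DB $12,460. Book value $24,921.
Year 5: DB = ⌊$24,921 × 200%/6⌋ = $8,307; SL = ⌊$6,221/2⌋ = $3,110 → take DB $8,307, capped at $6,221. Book value $18,700.
Year 6 (final): $18,700 − $18,700 = $0. Book value $18,700.

$0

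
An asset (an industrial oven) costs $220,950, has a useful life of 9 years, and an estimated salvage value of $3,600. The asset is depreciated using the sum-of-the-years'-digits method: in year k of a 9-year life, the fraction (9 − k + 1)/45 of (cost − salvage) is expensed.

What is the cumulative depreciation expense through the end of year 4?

$144,900

Depreciable base = $220,950 − $3,600 = $217,350.
Sum of the years' digits = 9+8+7+6+5+4+3+2+1 = 45.
Year 1: $217,350 × 9/45 = $43,470. Book value $177,480.
Year 2: $217,350 × 8/45 = $38,640. Book value $138,840.
Year 3: $217,350 × 7/45 = $33,810. Book value $105,030.
Year 4: $217,350 × 6/45 = $28,980. Book value $76,050.
Accumulated through year 4 = $220,950 − $76,050 = $144,900.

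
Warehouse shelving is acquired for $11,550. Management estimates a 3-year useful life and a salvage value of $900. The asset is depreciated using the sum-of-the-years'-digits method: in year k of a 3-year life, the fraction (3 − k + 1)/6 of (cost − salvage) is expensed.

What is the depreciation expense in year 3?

$1,775

Depreciable base = $11,550 − $900 = $10,650.
Sum of the years' digits = 3+2+1 = 6.
Year 1: $10,650 × 3/6 = $5,325. Book value $6,225.
Year 2: $10,650 × 2/6 = $3,550. Book value $2,675.
Year 3: $10,650 × 1/6 = $1,775. Book value $900.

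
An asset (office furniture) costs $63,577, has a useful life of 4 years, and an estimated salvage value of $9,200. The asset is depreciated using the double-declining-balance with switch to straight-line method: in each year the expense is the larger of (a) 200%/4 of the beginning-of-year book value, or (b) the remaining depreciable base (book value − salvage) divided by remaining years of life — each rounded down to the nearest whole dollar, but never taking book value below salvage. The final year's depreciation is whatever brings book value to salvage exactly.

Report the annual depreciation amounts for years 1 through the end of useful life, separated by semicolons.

$31,788; $15,894; $6,695; $0

Depreciable base = $63,577 − $9,200 = $54,377.
Year 1: DB = ⌊$63,577 × 200%/4⌋ = $31,788; SL = ⌊$54,377/4⌋ = $13,594 → take DB $31,788. Book value $31,789.
Year 2: DB = ⌊$31,789 × 200%/4⌋ = $15,894; SL = ⌊$22,589/3⌋ = $7,529 → take DB $15,894. Book value $15,895.
Year 3: DB = ⌊$15,895 × 200%/4⌋ = $7,947; SL = ⌊$6,695/2⌋ = $3,347 → take DB $7,947, capped at $6,695. Book value $9,200.
Year 4 (final): $9,200 − $9,200 = $0. Book value $9,200.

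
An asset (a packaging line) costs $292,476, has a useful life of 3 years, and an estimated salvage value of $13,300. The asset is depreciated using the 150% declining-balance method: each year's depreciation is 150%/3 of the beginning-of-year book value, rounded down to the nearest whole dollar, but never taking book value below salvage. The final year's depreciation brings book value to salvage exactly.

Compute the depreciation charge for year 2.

Depreciable base = $292,476 − $13,300 = $279,176.
Year 1: ⌊$292,476 × 150%/3⌋ = $146,238. Book value $146,238.
Year 2: ⌊$146,238 × 150%/3⌋ = $73,119. Book value $73,119.

$73,119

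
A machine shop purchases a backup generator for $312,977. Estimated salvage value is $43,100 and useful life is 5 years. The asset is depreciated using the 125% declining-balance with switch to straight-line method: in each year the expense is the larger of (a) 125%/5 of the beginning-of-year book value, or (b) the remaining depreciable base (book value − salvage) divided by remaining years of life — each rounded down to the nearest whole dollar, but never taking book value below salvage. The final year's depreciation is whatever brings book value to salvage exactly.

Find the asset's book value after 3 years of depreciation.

Depreciable base = $312,977 − $43,100 = $269,877.
Year 1: DB = ⌊$312,977 × 125%/5⌋ = $78,244; SL = ⌊$269,877/5⌋ = $53,975 → take DB $78,244. Book value $234,733.
Year 2: DB = ⌊$234,733 × 125%/5⌋ = $58,683; SL = ⌊$191,633/4⌋ = $47,908 → take DB $58,683. Book value $176,050.
Year 3: DB = ⌊$176,050 × 125%/5⌋ = $44,012; SL = ⌊$132,950/3⌋ = $44,316 → take SL $44,316. Book value $131,734.

$131,734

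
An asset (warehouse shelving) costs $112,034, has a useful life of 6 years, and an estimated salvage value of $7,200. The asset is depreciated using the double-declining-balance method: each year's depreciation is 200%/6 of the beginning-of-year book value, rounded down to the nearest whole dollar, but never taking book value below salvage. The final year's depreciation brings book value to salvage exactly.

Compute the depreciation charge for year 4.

Depreciable base = $112,034 − $7,200 = $104,834.
Year 1: ⌊$112,034 × 200%/6⌋ = $37,344. Book value $74,690.
Year 2: ⌊$74,690 × 200%/6⌋ = $24,896. Book value $49,794.
Year 3: ⌊$49,794 × 200%/6⌋ = $16,598. Book value $33,196.
Year 4: ⌊$33,196 × 200%/6⌋ = $11,065. Book value $22,131.

$11,065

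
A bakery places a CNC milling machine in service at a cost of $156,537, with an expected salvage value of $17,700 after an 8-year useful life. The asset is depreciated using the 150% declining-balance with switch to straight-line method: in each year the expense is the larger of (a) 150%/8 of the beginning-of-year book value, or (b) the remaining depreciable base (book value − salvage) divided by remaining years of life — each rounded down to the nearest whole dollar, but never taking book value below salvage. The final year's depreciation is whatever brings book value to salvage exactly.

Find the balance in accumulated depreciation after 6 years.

Depreciable base = $156,537 − $17,700 = $138,837.
Year 1: DB = ⌊$156,537 × 150%/8⌋ = $29,350; SL = ⌊$138,837/8⌋ = $17,354 → take DB $29,350. Book value $127,187.
Year 2: DB = ⌊$127,187 × 150%/8⌋ = $23,847; SL = ⌊$109,487/7⌋ = $15,641 → take DB $23,847. Book value $103,340.
Year 3: DB = ⌊$103,340 × 150%/8⌋ = $19,376; SL = ⌊$85,640/6⌋ = $14,273 → take DB $19,376. Book value $83,964.
Year 4: DB = ⌊$83,964 × 150%/8⌋ = $15,743; SL = ⌊$66,264/5⌋ = $13,252 → take DB $15,743. Book value $68,221.
Year 5: DB = ⌊$68,221 × 150%/8⌋ = $12,791; SL = ⌊$50,521/4⌋ = $12,630 → take DB $12,791. Book value $55,430.
Year 6: DB = ⌊$55,430 × 150%/8⌋ = $10,393; SL = ⌊$37,730/3⌋ = $12,576 → take SL $12,576. Book value $42,854.
Accumulated through year 6 = $156,537 − $42,854 = $113,683.

$113,683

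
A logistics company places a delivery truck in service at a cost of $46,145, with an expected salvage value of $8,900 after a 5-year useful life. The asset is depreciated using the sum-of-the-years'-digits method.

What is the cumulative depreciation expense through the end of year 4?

Depreciable base = $46,145 − $8,900 = $37,245.
Sum of the years' digits = 5+4+3+2+1 = 15.
Year 1: $37,245 × 5/15 = $12,415. Book value $33,730.
Year 2: $37,245 × 4/15 = $9,932. Book value $23,798.
Year 3: $37,245 × 3/15 = $7,449. Book value $16,349.
Year 4: $37,245 × 2/15 = $4,966. Book value $11,383.
Accumulated through year 4 = $46,145 − $11,383 = $34,762.

$34,762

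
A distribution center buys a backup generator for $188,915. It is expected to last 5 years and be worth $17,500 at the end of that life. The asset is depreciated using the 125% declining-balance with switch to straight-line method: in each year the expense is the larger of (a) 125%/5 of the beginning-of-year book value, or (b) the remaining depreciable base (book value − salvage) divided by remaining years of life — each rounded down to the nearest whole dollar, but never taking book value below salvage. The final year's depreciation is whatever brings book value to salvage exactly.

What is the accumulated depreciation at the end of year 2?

$82,649

Depreciable base = $188,915 − $17,500 = $171,415.
Year 1: DB = ⌊$188,915 × 125%/5⌋ = $47,228; SL = ⌊$171,415/5⌋ = $34,283 → take DB $47,228. Book value $141,687.
Year 2: DB = ⌊$141,687 × 125%/5⌋ = $35,421; SL = ⌊$124,187/4⌋ = $31,046 → take DB $35,421. Book value $106,266.
Accumulated through year 2 = $188,915 − $106,266 = $82,649.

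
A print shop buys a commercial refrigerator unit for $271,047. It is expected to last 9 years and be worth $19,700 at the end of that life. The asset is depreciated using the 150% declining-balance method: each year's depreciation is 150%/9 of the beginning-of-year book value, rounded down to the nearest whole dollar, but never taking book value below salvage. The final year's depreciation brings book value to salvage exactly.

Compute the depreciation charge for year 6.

Depreciable base = $271,047 − $19,700 = $251,347.
Year 1: ⌊$271,047 × 150%/9⌋ = $45,174. Book value $225,873.
Year 2: ⌊$225,873 × 150%/9⌋ = $37,645. Book value $188,228.
Year 3: ⌊$188,228 × 150%/9⌋ = $31,371. Book value $156,857.
Year 4: ⌊$156,857 × 150%/9⌋ = $26,142. Book value $130,715.
Year 5: ⌊$130,715 × 150%/9⌋ = $21,785. Book value $108,930.
Year 6: ⌊$108,930 × 150%/9⌋ = $18,155. Book value $90,775.

$18,155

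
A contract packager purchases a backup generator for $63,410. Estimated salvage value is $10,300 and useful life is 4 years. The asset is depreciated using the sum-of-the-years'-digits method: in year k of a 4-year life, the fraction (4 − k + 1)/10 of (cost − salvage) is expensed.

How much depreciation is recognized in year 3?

$10,622

Depreciable base = $63,410 − $10,300 = $53,110.
Sum of the years' digits = 4+3+2+1 = 10.
Year 1: $53,110 × 4/10 = $21,244. Book value $42,166.
Year 2: $53,110 × 3/10 = $15,933. Book value $26,233.
Year 3: $53,110 × 2/10 = $10,622. Book value $15,611.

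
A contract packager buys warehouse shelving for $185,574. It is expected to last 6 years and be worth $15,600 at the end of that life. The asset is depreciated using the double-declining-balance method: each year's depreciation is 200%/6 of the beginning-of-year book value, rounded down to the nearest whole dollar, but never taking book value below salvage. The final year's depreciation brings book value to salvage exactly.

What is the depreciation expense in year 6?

$8,839

Depreciable base = $185,574 − $15,600 = $169,974.
Year 1: ⌊$185,574 × 200%/6⌋ = $61,858. Book value $123,716.
Year 2: ⌊$123,716 × 200%/6⌋ = $41,238. Book value $82,478.
Year 3: ⌊$82,478 × 200%/6⌋ = $27,492. Book value $54,986.
Year 4: ⌊$54,986 × 200%/6⌋ = $18,328. Book value $36,658.
Year 5: ⌊$36,658 × 200%/6⌋ = $12,219. Book value $24,439.
Year 6 (final): $24,439 − $15,600 = $8,839. Book value $15,600.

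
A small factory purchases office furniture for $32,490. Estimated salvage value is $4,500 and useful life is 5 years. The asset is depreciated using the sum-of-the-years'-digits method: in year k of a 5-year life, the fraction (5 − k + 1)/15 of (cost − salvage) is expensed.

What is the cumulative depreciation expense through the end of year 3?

$22,392

Depreciable base = $32,490 − $4,500 = $27,990.
Sum of the years' digits = 5+4+3+2+1 = 15.
Year 1: $27,990 × 5/15 = $9,330. Book value $23,160.
Year 2: $27,990 × 4/15 = $7,464. Book value $15,696.
Year 3: $27,990 × 3/15 = $5,598. Book value $10,098.
Accumulated through year 3 = $32,490 − $10,098 = $22,392.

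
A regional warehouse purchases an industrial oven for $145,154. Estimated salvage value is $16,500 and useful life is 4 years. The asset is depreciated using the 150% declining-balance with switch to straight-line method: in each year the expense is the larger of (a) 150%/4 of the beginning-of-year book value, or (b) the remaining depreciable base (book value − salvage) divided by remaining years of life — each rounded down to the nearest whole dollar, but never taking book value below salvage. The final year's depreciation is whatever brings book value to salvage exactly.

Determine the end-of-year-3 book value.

Depreciable base = $145,154 − $16,500 = $128,654.
Year 1: DB = ⌊$145,154 × 150%/4⌋ = $54,432; SL = ⌊$128,654/4⌋ = $32,163 → take DB $54,432. Book value $90,722.
Year 2: DB = ⌊$90,722 × 150%/4⌋ = $34,020; SL = ⌊$74,222/3⌋ = $24,740 → take DB $34,020. Book value $56,702.
Year 3: DB = ⌊$56,702 × 150%/4⌋ = $21,263; SL = ⌊$40,202/2⌋ = $20,101 → take DB $21,263. Book value $35,439.

$35,439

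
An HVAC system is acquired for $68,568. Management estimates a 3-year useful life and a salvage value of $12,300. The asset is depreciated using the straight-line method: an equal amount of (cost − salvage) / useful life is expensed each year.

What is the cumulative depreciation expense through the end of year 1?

Depreciable base = $68,568 − $12,300 = $56,268.
Annual expense = $56,268 / 3 = $18,756.
End of year 1: book value $49,812.
Accumulated through year 1 = $68,568 − $49,812 = $18,756.

$18,756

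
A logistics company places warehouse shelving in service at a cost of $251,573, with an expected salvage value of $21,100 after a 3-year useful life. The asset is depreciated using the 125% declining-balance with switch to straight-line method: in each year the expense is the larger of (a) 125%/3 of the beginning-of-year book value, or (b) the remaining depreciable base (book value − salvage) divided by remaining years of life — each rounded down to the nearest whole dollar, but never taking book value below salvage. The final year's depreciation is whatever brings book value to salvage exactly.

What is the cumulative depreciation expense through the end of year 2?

Depreciable base = $251,573 − $21,100 = $230,473.
Year 1: DB = ⌊$251,573 × 125%/3⌋ = $104,822; SL = ⌊$230,473/3⌋ = $76,824 → take DB $104,822. Book value $146,751.
Year 2: DB = ⌊$146,751 × 125%/3⌋ = $61,146; SL = ⌊$125,651/2⌋ = $62,825 → take SL $62,825. Book value $83,926.
Accumulated through year 2 = $251,573 − $83,926 = $167,647.

$167,647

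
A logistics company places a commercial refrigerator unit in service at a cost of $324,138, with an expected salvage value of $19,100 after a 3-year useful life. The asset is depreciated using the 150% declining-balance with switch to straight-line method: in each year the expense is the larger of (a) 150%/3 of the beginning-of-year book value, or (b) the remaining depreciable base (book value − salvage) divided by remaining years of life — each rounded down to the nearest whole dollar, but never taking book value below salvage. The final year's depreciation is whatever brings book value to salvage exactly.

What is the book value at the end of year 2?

$81,035

Depreciable base = $324,138 − $19,100 = $305,038.
Year 1: DB = ⌊$324,138 × 150%/3⌋ = $162,069; SL = ⌊$305,038/3⌋ = $101,679 → take DB $162,069. Book value $162,069.
Year 2: DB = ⌊$162,069 × 150%/3⌋ = $81,034; SL = ⌊$142,969/2⌋ = $71,484 → take DB $81,034. Book value $81,035.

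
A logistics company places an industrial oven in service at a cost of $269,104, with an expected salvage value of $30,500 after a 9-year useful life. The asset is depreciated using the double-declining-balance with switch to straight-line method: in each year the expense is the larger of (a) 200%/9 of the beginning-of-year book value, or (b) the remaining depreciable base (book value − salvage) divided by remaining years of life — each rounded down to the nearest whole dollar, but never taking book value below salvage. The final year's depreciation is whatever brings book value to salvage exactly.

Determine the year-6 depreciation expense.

$17,021

Depreciable base = $269,104 − $30,500 = $238,604.
Year 1: DB = ⌊$269,104 × 200%/9⌋ = $59,800; SL = ⌊$238,604/9⌋ = $26,511 → take DB $59,800. Book value $209,304.
Year 2: DB = ⌊$209,304 × 200%/9⌋ = $46,512; SL = ⌊$178,804/8⌋ = $22,350 → take DB $46,512. Book value $162,792.
Year 3: DB = ⌊$162,792 × 200%/9⌋ = $36,176; SL = ⌊$132,292/7⌋ = $18,898 → take DB $36,176. Book value $126,616.
Year 4: DB = ⌊$126,616 × 200%/9⌋ = $28,136; SL = ⌊$96,116/6⌋ = $16,019 → take DB $28,136. Book value $98,480.
Year 5: DB = ⌊$98,480 × 200%/9⌋ = $21,884; SL = ⌊$67,980/5⌋ = $13,596 → take DB $21,884. Book value $76,596.
Year 6: DB = ⌊$76,596 × 200%/9⌋ = $17,021; SL = ⌊$46,096/4⌋ = $11,524 → take DB $17,021. Book value $59,575.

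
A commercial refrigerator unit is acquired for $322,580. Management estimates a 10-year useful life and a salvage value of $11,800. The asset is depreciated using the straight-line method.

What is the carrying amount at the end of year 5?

Depreciable base = $322,580 − $11,800 = $310,780.
Annual expense = $310,780 / 10 = $31,078.
End of year 1: book value $291,502.
End of year 2: book value $260,424.
End of year 3: book value $229,346.
End of year 4: book value $198,268.
End of year 5: book value $167,190.

$167,190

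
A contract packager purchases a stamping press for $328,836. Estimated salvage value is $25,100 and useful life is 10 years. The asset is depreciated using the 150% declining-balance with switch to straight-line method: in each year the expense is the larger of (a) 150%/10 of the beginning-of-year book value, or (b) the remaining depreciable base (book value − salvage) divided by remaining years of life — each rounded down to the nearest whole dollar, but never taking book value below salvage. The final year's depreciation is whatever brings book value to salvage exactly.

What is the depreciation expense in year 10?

$24,162

Depreciable base = $328,836 − $25,100 = $303,736.
Year 1: DB = ⌊$328,836 × 150%/10⌋ = $49,325; SL = ⌊$303,736/10⌋ = $30,373 → take DB $49,325. Book value $279,511.
Year 2: DB = ⌊$279,511 × 150%/10⌋ = $41,926; SL = ⌊$254,411/9⌋ = $28,267 → take DB $41,926. Book value $237,585.
Year 3: DB = ⌊$237,585 × 150%/10⌋ = $35,637; SL = ⌊$212,485/8⌋ = $26,560 → take DB $35,637. Book value $201,948.
Year 4: DB = ⌊$201,948 × 150%/10⌋ = $30,292; SL = ⌊$176,848/7⌋ = $25,264 → take DB $30,292. Book value $171,656.
Year 5: DB = ⌊$171,656 × 150%/10⌋ = $25,748; SL = ⌊$146,556/6⌋ = $24,426 → take DB $25,748. Book value $145,908.
Year 6: DB = ⌊$145,908 × 150%/10⌋ = $21,886; SL = ⌊$120,808/5⌋ = $24,161 → take SL $24,161. Book value $121,747.
Year 7: DB = ⌊$121,747 × 150%/10⌋ = $18,262; SL = ⌊$96,647/4⌋ = $24,161 → take SL $24,161. Book value $97,586.
Year 8: DB = ⌊$97,586 × 150%/10⌋ = $14,637; SL = ⌊$72,486/3⌋ = $24,162 → take SL $24,162. Book value $73,424.
Year 9: DB = ⌊$73,424 × 150%/10⌋ = $11,013; SL = ⌊$48,324/2⌋ = $24,162 → take SL $24,162. Book value $49,262.
Year 10 (final): $49,262 − $25,100 = $24,162. Book value $25,100.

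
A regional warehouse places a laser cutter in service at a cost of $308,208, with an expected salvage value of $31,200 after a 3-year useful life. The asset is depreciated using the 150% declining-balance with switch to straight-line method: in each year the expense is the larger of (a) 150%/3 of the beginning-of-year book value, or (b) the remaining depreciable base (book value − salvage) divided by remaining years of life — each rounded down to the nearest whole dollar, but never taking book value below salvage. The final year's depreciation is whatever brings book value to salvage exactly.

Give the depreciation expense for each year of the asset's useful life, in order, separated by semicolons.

Depreciable base = $308,208 − $31,200 = $277,008.
Year 1: DB = ⌊$308,208 × 150%/3⌋ = $154,104; SL = ⌊$277,008/3⌋ = $92,336 → take DB $154,104. Book value $154,104.
Year 2: DB = ⌊$154,104 × 150%/3⌋ = $77,052; SL = ⌊$122,904/2⌋ = $61,452 → take DB $77,052. Book value $77,052.
Year 3 (final): $77,052 − $31,200 = $45,852. Book value $31,200.

$154,104; $77,052; $45,852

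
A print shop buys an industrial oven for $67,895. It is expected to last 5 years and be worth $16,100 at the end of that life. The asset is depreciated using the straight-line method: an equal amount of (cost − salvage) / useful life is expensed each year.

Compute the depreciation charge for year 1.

$10,359

Depreciable base = $67,895 − $16,100 = $51,795.
Annual expense = $51,795 / 5 = $10,359.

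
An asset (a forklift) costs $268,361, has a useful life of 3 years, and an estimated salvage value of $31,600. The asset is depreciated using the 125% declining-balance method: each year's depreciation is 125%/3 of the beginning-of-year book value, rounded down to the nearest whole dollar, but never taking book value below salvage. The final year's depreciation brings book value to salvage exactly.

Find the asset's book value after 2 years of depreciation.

Depreciable base = $268,361 − $31,600 = $236,761.
Year 1: ⌊$268,361 × 125%/3⌋ = $111,817. Book value $156,544.
Year 2: ⌊$156,544 × 125%/3⌋ = $65,226. Book value $91,318.

$91,318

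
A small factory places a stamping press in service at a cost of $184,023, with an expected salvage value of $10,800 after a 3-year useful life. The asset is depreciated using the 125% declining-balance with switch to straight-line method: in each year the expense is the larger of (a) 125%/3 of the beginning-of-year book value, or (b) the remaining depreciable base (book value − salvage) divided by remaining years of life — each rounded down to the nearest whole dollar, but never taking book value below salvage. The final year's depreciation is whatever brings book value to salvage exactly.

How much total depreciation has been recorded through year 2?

Depreciable base = $184,023 − $10,800 = $173,223.
Year 1: DB = ⌊$184,023 × 125%/3⌋ = $76,676; SL = ⌊$173,223/3⌋ = $57,741 → take DB $76,676. Book value $107,347.
Year 2: DB = ⌊$107,347 × 125%/3⌋ = $44,727; SL = ⌊$96,547/2⌋ = $48,273 → take SL $48,273. Book value $59,074.
Accumulated through year 2 = $184,023 − $59,074 = $124,949.

$124,949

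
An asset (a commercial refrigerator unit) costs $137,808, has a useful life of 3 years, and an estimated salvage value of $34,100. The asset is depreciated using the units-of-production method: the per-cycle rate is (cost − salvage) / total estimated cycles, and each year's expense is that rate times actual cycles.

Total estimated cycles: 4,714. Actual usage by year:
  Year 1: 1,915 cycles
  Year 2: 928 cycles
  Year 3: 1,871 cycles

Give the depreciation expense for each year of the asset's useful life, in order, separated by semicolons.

Depreciable base = $137,808 − $34,100 = $103,708.
Rate = $103,708 / 4,714 cycles = $22 per cycle.
Year 1: 1,915 × $22 = $42,130. Book value $95,678.
Year 2: 928 × $22 = $20,416. Book value $75,262.
Year 3: 1,871 × $22 = $41,162. Book value $34,100.

$42,130; $20,416; $41,162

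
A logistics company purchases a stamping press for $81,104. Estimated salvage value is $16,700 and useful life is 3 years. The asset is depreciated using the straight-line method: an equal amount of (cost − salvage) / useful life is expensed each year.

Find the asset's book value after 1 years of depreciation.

$59,636

Depreciable base = $81,104 − $16,700 = $64,404.
Annual expense = $64,404 / 3 = $21,468.
End of year 1: book value $59,636.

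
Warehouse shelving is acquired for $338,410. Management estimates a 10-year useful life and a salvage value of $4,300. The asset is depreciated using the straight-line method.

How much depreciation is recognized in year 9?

Depreciable base = $338,410 − $4,300 = $334,110.
Annual expense = $334,110 / 10 = $33,411.

$33,411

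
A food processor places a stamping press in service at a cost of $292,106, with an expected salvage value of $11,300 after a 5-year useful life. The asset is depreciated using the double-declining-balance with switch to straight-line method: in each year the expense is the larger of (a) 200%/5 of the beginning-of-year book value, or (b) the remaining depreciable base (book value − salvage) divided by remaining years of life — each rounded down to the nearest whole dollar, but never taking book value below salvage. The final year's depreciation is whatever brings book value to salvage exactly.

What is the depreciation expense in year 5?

Depreciable base = $292,106 − $11,300 = $280,806.
Year 1: DB = ⌊$292,106 × 200%/5⌋ = $116,842; SL = ⌊$280,806/5⌋ = $56,161 → take DB $116,842. Book value $175,264.
Year 2: DB = ⌊$175,264 × 200%/5⌋ = $70,105; SL = ⌊$163,964/4⌋ = $40,991 → take DB $70,105. Book value $105,159.
Year 3: DB = ⌊$105,159 × 200%/5⌋ = $42,063; SL = ⌊$93,859/3⌋ = $31,286 → take DB $42,063. Book value $63,096.
Year 4: DB = ⌊$63,096 × 200%/5⌋ = $25,238; SL = ⌊$51,796/2⌋ = $25,898 → take SL $25,898. Book value $37,198.
Year 5 (final): $37,198 − $11,300 = $25,898. Book value $11,300.

$25,898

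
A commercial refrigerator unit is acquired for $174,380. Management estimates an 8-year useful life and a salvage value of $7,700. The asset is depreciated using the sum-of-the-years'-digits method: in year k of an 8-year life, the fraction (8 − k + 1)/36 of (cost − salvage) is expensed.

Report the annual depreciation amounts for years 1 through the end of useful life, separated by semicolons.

$37,040; $32,410; $27,780; $23,150; $18,520; $13,890; $9,260; $4,630

Depreciable base = $174,380 − $7,700 = $166,680.
Sum of the years' digits = 8+7+6+5+4+3+2+1 = 36.
Year 1: $166,680 × 8/36 = $37,040. Book value $137,340.
Year 2: $166,680 × 7/36 = $32,410. Book value $104,930.
Year 3: $166,680 × 6/36 = $27,780. Book value $77,150.
Year 4: $166,680 × 5/36 = $23,150. Book value $54,000.
Year 5: $166,680 × 4/36 = $18,520. Book value $35,480.
Year 6: $166,680 × 3/36 = $13,890. Book value $21,590.
Year 7: $166,680 × 2/36 = $9,260. Book value $12,330.
Year 8: $166,680 × 1/36 = $4,630. Book value $7,700.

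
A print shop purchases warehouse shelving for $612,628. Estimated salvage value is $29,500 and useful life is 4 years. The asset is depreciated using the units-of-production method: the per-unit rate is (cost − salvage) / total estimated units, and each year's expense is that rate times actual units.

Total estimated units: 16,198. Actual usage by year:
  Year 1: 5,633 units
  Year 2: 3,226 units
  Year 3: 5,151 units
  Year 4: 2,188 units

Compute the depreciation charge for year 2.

$116,136

Depreciable base = $612,628 − $29,500 = $583,128.
Rate = $583,128 / 16,198 units = $36 per unit.
Year 1: 5,633 × $36 = $202,788. Book value $409,840.
Year 2: 3,226 × $36 = $116,136. Book value $293,704.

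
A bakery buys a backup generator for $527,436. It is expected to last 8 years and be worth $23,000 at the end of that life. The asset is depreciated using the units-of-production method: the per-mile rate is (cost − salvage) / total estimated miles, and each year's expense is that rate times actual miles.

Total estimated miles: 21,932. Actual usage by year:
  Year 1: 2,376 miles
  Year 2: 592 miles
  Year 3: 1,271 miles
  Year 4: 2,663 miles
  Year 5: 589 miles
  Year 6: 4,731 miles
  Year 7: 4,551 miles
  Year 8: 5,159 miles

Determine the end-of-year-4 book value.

$368,690

Depreciable base = $527,436 − $23,000 = $504,436.
Rate = $504,436 / 21,932 miles = $23 per mile.
Year 1: 2,376 × $23 = $54,648. Book value $472,788.
Year 2: 592 × $23 = $13,616. Book value $459,172.
Year 3: 1,271 × $23 = $29,233. Book value $429,939.
Year 4: 2,663 × $23 = $61,249. Book value $368,690.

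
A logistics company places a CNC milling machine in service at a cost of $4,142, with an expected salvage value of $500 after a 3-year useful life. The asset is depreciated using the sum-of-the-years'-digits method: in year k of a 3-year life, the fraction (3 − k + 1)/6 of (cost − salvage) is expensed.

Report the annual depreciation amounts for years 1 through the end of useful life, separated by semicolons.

$1,821; $1,214; $607

Depreciable base = $4,142 − $500 = $3,642.
Sum of the years' digits = 3+2+1 = 6.
Year 1: $3,642 × 3/6 = $1,821. Book value $2,321.
Year 2: $3,642 × 2/6 = $1,214. Book value $1,107.
Year 3: $3,642 × 1/6 = $607. Book value $500.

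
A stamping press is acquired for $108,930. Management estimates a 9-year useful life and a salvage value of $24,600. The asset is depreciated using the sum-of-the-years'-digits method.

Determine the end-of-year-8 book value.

Depreciable base = $108,930 − $24,600 = $84,330.
Sum of the years' digits = 9+8+7+6+5+4+3+2+1 = 45.
Year 1: $84,330 × 9/45 = $16,866. Book value $92,064.
Year 2: $84,330 × 8/45 = $14,992. Book value $77,072.
Year 3: $84,330 × 7/45 = $13,118. Book value $63,954.
Year 4: $84,330 × 6/45 = $11,244. Book value $52,710.
Year 5: $84,330 × 5/45 = $9,370. Book value $43,340.
Year 6: $84,330 × 4/45 = $7,496. Book value $35,844.
Year 7: $84,330 × 3/45 = $5,622. Book value $30,222.
Year 8: $84,330 × 2/45 = $3,748. Book value $26,474.

$26,474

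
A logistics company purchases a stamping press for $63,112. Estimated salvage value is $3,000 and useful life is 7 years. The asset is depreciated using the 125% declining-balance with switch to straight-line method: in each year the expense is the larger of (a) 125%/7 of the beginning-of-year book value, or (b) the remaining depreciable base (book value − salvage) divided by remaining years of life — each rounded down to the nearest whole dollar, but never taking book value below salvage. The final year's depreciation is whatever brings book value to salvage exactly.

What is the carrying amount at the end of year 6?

Depreciable base = $63,112 − $3,000 = $60,112.
Year 1: DB = ⌊$63,112 × 125%/7⌋ = $11,270; SL = ⌊$60,112/7⌋ = $8,587 → take DB $11,270. Book value $51,842.
Year 2: DB = ⌊$51,842 × 125%/7⌋ = $9,257; SL = ⌊$48,842/6⌋ = $8,140 → take DB $9,257. Book value $42,585.
Year 3: DB = ⌊$42,585 × 125%/7⌋ = $7,604; SL = ⌊$39,585/5⌋ = $7,917 → take SL $7,917. Book value $34,668.
Year 4: DB = ⌊$34,668 × 125%/7⌋ = $6,190; SL = ⌊$31,668/4⌋ = $7,917 → take SL $7,917. Book value $26,751.
Year 5: DB = ⌊$26,751 × 125%/7⌋ = $4,776; SL = ⌊$23,751/3⌋ = $7,917 → take SL $7,917. Book value $18,834.
Year 6: DB = ⌊$18,834 × 125%/7⌋ = $3,363; SL = ⌊$15,834/2⌋ = $7,917 → take SL $7,917. Book value $10,917.

$10,917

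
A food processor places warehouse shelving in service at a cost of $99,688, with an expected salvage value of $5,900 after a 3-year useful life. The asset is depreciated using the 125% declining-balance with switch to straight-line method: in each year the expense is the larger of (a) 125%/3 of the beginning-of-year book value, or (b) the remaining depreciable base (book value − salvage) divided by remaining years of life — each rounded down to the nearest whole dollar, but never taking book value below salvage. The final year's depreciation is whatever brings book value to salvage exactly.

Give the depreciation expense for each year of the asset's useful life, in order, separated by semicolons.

$41,536; $26,126; $26,126

Depreciable base = $99,688 − $5,900 = $93,788.
Year 1: DB = ⌊$99,688 × 125%/3⌋ = $41,536; SL = ⌊$93,788/3⌋ = $31,262 → take DB $41,536. Book value $58,152.
Year 2: DB = ⌊$58,152 × 125%/3⌋ = $24,230; SL = ⌊$52,252/2⌋ = $26,126 → take SL $26,126. Book value $32,026.
Year 3 (final): $32,026 − $5,900 = $26,126. Book value $5,900.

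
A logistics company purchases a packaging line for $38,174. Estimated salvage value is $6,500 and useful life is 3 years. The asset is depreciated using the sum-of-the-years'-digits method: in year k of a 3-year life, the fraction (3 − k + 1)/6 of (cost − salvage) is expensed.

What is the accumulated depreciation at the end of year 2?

$26,395

Depreciable base = $38,174 − $6,500 = $31,674.
Sum of the years' digits = 3+2+1 = 6.
Year 1: $31,674 × 3/6 = $15,837. Book value $22,337.
Year 2: $31,674 × 2/6 = $10,558. Book value $11,779.
Accumulated through year 2 = $38,174 − $11,779 = $26,395.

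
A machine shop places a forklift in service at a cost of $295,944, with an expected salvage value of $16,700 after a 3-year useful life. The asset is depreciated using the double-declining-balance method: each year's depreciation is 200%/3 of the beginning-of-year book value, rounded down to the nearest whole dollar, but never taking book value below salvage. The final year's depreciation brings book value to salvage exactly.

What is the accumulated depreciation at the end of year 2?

$263,061

Depreciable base = $295,944 − $16,700 = $279,244.
Year 1: ⌊$295,944 × 200%/3⌋ = $197,296. Book value $98,648.
Year 2: ⌊$98,648 × 200%/3⌋ = $65,765. Book value $32,883.
Accumulated through year 2 = $295,944 − $32,883 = $263,061.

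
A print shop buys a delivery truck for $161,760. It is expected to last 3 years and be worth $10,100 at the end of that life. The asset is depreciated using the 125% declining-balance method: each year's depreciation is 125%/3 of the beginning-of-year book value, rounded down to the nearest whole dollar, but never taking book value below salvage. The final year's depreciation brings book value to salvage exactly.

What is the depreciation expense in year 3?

Depreciable base = $161,760 − $10,100 = $151,660.
Year 1: ⌊$161,760 × 125%/3⌋ = $67,400. Book value $94,360.
Year 2: ⌊$94,360 × 125%/3⌋ = $39,316. Book value $55,044.
Year 3 (final): $55,044 − $10,100 = $44,944. Book value $10,100.

$44,944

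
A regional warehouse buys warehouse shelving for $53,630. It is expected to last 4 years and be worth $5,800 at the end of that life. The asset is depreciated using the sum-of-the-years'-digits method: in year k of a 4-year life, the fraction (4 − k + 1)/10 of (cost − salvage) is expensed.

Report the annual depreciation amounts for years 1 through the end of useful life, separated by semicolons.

$19,132; $14,349; $9,566; $4,783

Depreciable base = $53,630 − $5,800 = $47,830.
Sum of the years' digits = 4+3+2+1 = 10.
Year 1: $47,830 × 4/10 = $19,132. Book value $34,498.
Year 2: $47,830 × 3/10 = $14,349. Book value $20,149.
Year 3: $47,830 × 2/10 = $9,566. Book value $10,583.
Year 4: $47,830 × 1/10 = $4,783. Book value $5,800.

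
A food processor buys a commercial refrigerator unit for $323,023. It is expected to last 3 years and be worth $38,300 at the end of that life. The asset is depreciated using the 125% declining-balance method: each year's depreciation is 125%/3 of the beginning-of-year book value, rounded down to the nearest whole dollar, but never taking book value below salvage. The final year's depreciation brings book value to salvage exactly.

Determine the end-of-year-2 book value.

$109,919

Depreciable base = $323,023 − $38,300 = $284,723.
Year 1: ⌊$323,023 × 125%/3⌋ = $134,592. Book value $188,431.
Year 2: ⌊$188,431 × 125%/3⌋ = $78,512. Book value $109,919.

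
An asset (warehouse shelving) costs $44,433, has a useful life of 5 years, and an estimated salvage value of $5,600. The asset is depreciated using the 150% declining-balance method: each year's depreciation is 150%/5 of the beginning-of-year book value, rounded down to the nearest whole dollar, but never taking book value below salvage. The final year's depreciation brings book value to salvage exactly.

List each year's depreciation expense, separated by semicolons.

$13,329; $9,331; $6,531; $4,572; $5,070

Depreciable base = $44,433 − $5,600 = $38,833.
Year 1: ⌊$44,433 × 150%/5⌋ = $13,329. Book value $31,104.
Year 2: ⌊$31,104 × 150%/5⌋ = $9,331. Book value $21,773.
Year 3: ⌊$21,773 × 150%/5⌋ = $6,531. Book value $15,242.
Year 4: ⌊$15,242 × 150%/5⌋ = $4,572. Book value $10,670.
Year 5 (final): $10,670 − $5,600 = $5,070. Book value $5,600.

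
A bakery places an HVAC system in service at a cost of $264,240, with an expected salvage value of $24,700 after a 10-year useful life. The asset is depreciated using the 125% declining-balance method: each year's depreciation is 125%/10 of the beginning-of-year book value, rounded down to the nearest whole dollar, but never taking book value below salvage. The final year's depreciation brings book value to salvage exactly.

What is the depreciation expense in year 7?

Depreciable base = $264,240 − $24,700 = $239,540.
Year 1: ⌊$264,240 × 125%/10⌋ = $33,030. Book value $231,210.
Year 2: ⌊$231,210 × 125%/10⌋ = $28,901. Book value $202,309.
Year 3: ⌊$202,309 × 125%/10⌋ = $25,288. Book value $177,021.
Year 4: ⌊$177,021 × 125%/10⌋ = $22,127. Book value $154,894.
Year 5: ⌊$154,894 × 125%/10⌋ = $19,361. Book value $135,533.
Year 6: ⌊$135,533 × 125%/10⌋ = $16,941. Book value $118,592.
Year 7: ⌊$118,592 × 125%/10⌋ = $14,824. Book value $103,768.

$14,824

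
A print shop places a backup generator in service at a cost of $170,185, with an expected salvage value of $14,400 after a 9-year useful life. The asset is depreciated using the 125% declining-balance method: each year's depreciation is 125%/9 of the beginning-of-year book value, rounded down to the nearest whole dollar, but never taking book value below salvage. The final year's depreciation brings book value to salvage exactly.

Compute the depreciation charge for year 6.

Depreciable base = $170,185 − $14,400 = $155,785.
Year 1: ⌊$170,185 × 125%/9⌋ = $23,636. Book value $146,549.
Year 2: ⌊$146,549 × 125%/9⌋ = $20,354. Book value $126,195.
Year 3: ⌊$126,195 × 125%/9⌋ = $17,527. Book value $108,668.
Year 4: ⌊$108,668 × 125%/9⌋ = $15,092. Book value $93,576.
Year 5: ⌊$93,576 × 125%/9⌋ = $12,996. Book value $80,580.
Year 6: ⌊$80,580 × 125%/9⌋ = $11,191. Book value $69,389.

$11,191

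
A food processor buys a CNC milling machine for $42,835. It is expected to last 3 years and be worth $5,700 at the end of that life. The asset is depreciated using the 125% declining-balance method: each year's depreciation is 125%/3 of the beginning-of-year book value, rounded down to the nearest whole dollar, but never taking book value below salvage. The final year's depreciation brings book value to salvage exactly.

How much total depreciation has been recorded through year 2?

Depreciable base = $42,835 − $5,700 = $37,135.
Year 1: ⌊$42,835 × 125%/3⌋ = $17,847. Book value $24,988.
Year 2: ⌊$24,988 × 125%/3⌋ = $10,411. Book value $14,577.
Accumulated through year 2 = $42,835 − $14,577 = $28,258.

$28,258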